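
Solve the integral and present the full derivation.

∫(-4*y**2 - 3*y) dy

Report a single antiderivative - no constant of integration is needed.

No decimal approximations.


Step 1. Rewrite: now ∫(-3*y) dy + ∫(-4*y**2) dy.
Step 2. Evaluate the standard form: now -4*y**3/3 + ∫(-3*y) dy.
Step 3. Evaluate the standard form: now -4*y**3/3 - 3*y**2/2.
Answer: -4*y**3/3 - 3*y**2/2.


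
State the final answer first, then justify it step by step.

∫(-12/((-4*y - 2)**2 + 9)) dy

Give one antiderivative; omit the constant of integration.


The answer is -atan(4*y/3 + 2/3).
Step 1. Substitute u = -4*y - 2, turning ∫(-12/((-4*y - 2)**2 + 9)) dy into ∫(3/(u**2 + 9)) du: now ∫(3/(u**2 + 9)) du.
Step 2. Evaluate the standard form: now atan(u/3).
Step 3. Substitute back u = -4*y - 2: now -atan(4*y/3 + 2/3).
Answer: -atan(4*y/3 + 2/3).


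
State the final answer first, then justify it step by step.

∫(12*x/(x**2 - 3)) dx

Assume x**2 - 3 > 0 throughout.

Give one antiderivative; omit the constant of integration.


The answer is 6*log(x**2 - 3).
Step 1. Substitute u = x**2 - 3, turning ∫(12*x/(x**2 - 3)) dx into ∫(6/u) du: now ∫(6/u) du.
Step 2. Evaluate the standard form [assuming u > 0]: now 6*log(u).
Step 3. Substitute back u = x**2 - 3: now 6*log(x**2 - 3).
Answer: 6*log(x**2 - 3).


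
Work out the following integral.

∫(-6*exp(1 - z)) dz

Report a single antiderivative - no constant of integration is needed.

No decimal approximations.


Answer: 6*exp(1 - z).


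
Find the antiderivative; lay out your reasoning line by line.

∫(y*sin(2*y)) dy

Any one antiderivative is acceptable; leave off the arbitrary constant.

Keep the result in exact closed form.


Step 1. Integrate ∫(y*sin(2*y)) dy by parts with u = y, dv = (sin(2*y)) dy, so v = -cos(2*y)/2: now -y*cos(2*y)/2 + ∫(cos(2*y)/2) dy.
Step 2. Evaluate the standard form: now -y*cos(2*y)/2 + sin(2*y)/4.
Answer: -y*cos(2*y)/2 + sin(2*y)/4.


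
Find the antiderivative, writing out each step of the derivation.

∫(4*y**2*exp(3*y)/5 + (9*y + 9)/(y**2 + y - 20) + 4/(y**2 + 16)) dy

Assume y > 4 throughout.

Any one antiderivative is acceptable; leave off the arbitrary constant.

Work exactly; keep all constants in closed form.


Step 1. Rewrite: now ∫(4*y**2*exp(3*y)/5) dy + ∫((9*y + 9)/(y**2 + y - 20)) dy + ∫(4/(y**2 + 16)) dy.
Step 2. Decompose ∫((9*y + 9)/(y**2 + y - 20)) dy by partial fractions, (9*y + 9)/(y**2 + y - 20) = 4/(y + 5) + 5/(y - 4): now ∫(4*y**2*exp(3*y)/5) dy + ∫(5/(y - 4)) dy + ∫(4/(y + 5)) dy + ∫(4/(y**2 + 16)) dy.
Step 3. Evaluate the standard form [assuming y > 4]: now 5*log(y - 4) + ∫(4*y**2*exp(3*y)/5) dy + ∫(4/(y + 5)) dy + ∫(4/(y**2 + 16)) dy.
Step 4. Evaluate the standard form [assuming y > -5]: now 5*log(y - 4) + 4*log(y + 5) + ∫(4*y**2*exp(3*y)/5) dy + ∫(4/(y**2 + 16)) dy.
Step 5. Evaluate the standard form: now 5*log(y - 4) + 4*log(y + 5) + atan(y/4) + ∫(4*y**2*exp(3*y)/5) dy.
Step 6. Integrate ∫(4*y**2*exp(3*y)/5) dy by parts with u = y**2, dv = (4*exp(3*y)/5) dy, so v = 4*exp(3*y)/15: now 4*y**2*exp(3*y)/15 + 5*log(y - 4) + 4*log(y + 5) + atan(y/4) + ∫(-8*y*exp(3*y)/15) dy.
Step 7. Integrate ∫(-8*y*exp(3*y)/15) dy by parts with u = y, dv = (-8*exp(3*y)/15) dy, so v = -8*exp(3*y)/45: now 4*y**2*exp(3*y)/15 - 8*y*exp(3*y)/45 + 5*log(y - 4) + 4*log(y + 5) + atan(y/4) + ∫(8*exp(3*y)/45) dy.
Step 8. Evaluate the standard form: now 4*y**2*exp(3*y)/15 - 8*y*exp(3*y)/45 + 8*exp(3*y)/135 + 5*log(y - 4) + 4*log(y + 5) + atan(y/4).
Answer: 4*y**2*exp(3*y)/15 - 8*y*exp(3*y)/45 + 8*exp(3*y)/135 + 5*log(y - 4) + 4*log(y + 5) + atan(y/4).


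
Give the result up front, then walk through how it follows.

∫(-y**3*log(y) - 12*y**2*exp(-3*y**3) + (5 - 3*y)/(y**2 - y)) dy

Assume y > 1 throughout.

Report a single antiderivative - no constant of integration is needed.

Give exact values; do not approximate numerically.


The answer is -y**4*log(y)/4 + y**4/16 - 5*log(y) + 2*log(y - 1) + 4*exp(-3*y**3)/3.
Step 1. Rewrite: now ∫(-12*y**2*exp(-3*y**3)) dy + ∫(-y**3*log(y)) dy + ∫((5 - 3*y)/(y**2 - y)) dy.
Step 2. Decompose ∫((5 - 3*y)/(y**2 - y)) dy by partial fractions, (5 - 3*y)/(y**2 - y) = 2/(y - 1) - 5/y: now ∫(-5/y) dy + ∫(-12*y**2*exp(-3*y**3)) dy + ∫(-y**3*log(y)) dy + ∫(2/(y - 1)) dy.
Step 3. Evaluate the standard form [assuming y > 0]: now -5*log(y) + ∫(-12*y**2*exp(-3*y**3)) dy + ∫(-y**3*log(y)) dy + ∫(2/(y - 1)) dy.
Step 4. Evaluate the standard form [assuming y > 1]: now -5*log(y) + 2*log(y - 1) + ∫(-12*y**2*exp(-3*y**3)) dy + ∫(-y**3*log(y)) dy.
Step 5. Integrate ∫(-y**3*log(y)) dy by parts with u = log(y), dv = (-y**3) dy, so v = -y**4/4 [assuming y > 0]: now -y**4*log(y)/4 - 5*log(y) + 2*log(y - 1) + ∫(y**3/4) dy + ∫(-12*y**2*exp(-3*y**3)) dy.
Step 6. Evaluate the standard form: now -y**4*log(y)/4 + y**4/16 - 5*log(y) + 2*log(y - 1) + ∫(-12*y**2*exp(-3*y**3)) dy.
Step 7. Substitute u = y**3, turning ∫(-12*y**2*exp(-3*y**3)) dy into ∫(-4*exp(-3*u)) du: now -y**4*log(y)/4 + y**4/16 - 5*log(y) + 2*log(y - 1) + ∫(-4*exp(-3*u)) du.
Step 8. Evaluate the standard form: now -y**4*log(y)/4 + y**4/16 - 5*log(y) + 2*log(y - 1) + 4*exp(-3*u)/3.
Step 9. Substitute back u = y**3: now -y**4*log(y)/4 + y**4/16 - 5*log(y) + 2*log(y - 1) + 4*exp(-3*y**3)/3.
Answer: -y**4*log(y)/4 + y**4/16 - 5*log(y) + 2*log(y - 1) + 4*exp(-3*y**3)/3.


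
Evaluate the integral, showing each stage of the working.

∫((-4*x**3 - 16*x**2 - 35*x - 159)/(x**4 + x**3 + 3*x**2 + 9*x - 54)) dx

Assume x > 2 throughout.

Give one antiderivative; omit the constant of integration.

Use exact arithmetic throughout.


Step 1. Decompose ∫((-4*x**3 - 16*x**2 - 35*x - 159)/(x**4 + x**3 + 3*x**2 + 9*x - 54)) dx by partial fractions, (-4*x**3 - 16*x**2 - 35*x - 159)/(x**4 + x**3 + 3*x**2 + 9*x - 54) = 1/(x**2 + 9) + 1/(x + 3) - 5/(x - 2): now ∫(-5/(x - 2)) dx + ∫(1/(x + 3)) dx + ∫(1/(x**2 + 9)) dx.
Step 2. Evaluate the standard form [assuming x > -3]: now log(x + 3) + ∫(-5/(x - 2)) dx + ∫(1/(x**2 + 9)) dx.
Step 3. Evaluate the standard form [assuming x > 2]: now -5*log(x - 2) + log(x + 3) + ∫(1/(x**2 + 9)) dx.
Step 4. Evaluate the standard form: now -5*log(x - 2) + log(x + 3) + atan(x/3)/3.
Answer: -5*log(x - 2) + log(x + 3) + atan(x/3)/3.


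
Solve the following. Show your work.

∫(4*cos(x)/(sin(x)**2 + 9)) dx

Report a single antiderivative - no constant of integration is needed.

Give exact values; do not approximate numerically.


Step 1. Substitute u = sin(x), turning ∫(4*cos(x)/(sin(x)**2 + 9)) dx into ∫(4/(u**2 + 9)) du: now ∫(4/(u**2 + 9)) du.
Step 2. Evaluate the standard form: now 4*atan(u/3)/3.
Step 3. Substitute back u = sin(x): now 4*atan(sin(x)/3)/3.
Answer: 4*atan(sin(x)/3)/3.


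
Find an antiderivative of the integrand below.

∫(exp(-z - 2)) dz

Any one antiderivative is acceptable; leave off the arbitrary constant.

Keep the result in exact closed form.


Answer: -exp(-z - 2).


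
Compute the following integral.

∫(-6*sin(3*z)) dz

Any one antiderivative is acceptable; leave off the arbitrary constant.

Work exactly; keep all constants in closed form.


Answer: 2*cos(3*z).


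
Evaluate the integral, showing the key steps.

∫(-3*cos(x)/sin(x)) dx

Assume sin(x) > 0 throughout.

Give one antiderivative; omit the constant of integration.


Step 1. Substitute u = sin(x), turning ∫(-3*cos(x)/sin(x)) dx into ∫(-3/u) du: now ∫(-3/u) du.
Step 2. Evaluate the standard form [assuming u > 0]: now -3*log(u).
Step 3. Substitute back u = sin(x): now -3*log(sin(x)).
Answer: -3*log(sin(x)).


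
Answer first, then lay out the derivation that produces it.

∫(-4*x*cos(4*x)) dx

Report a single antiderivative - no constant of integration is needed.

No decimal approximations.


The answer is -x*sin(4*x) - cos(4*x)/4.
Step 1. Integrate ∫(-4*x*cos(4*x)) dx by parts with u = x, dv = (-4*cos(4*x)) dx, so v = -sin(4*x): now -x*sin(4*x) + ∫(sin(4*x)) dx.
Step 2. Evaluate the standard form: now -x*sin(4*x) - cos(4*x)/4.
Answer: -x*sin(4*x) - cos(4*x)/4.


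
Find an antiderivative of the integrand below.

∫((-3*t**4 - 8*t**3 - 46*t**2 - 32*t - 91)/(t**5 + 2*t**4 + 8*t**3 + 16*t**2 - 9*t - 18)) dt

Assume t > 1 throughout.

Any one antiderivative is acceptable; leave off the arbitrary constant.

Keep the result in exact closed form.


Answer: -3*log(t - 1) + 5*log(t + 1) - 5*log(t + 2) - 4*atan(t/3)/3.


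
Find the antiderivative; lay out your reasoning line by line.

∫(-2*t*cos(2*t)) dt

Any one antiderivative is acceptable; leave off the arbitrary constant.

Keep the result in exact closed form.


Step 1. Integrate ∫(-2*t*cos(2*t)) dt by parts with u = t, dv = (-2*cos(2*t)) dt, so v = -sin(2*t): now -t*sin(2*t) + ∫(sin(2*t)) dt.
Step 2. Evaluate the standard form: now -t*sin(2*t) - cos(2*t)/2.
Answer: -t*sin(2*t) - cos(2*t)/2.


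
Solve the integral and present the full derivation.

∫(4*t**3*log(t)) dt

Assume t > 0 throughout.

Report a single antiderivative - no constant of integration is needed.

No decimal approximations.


Step 1. Integrate ∫(4*t**3*log(t)) dt by parts with u = log(t), dv = (4*t**3) dt, so v = t**4 [assuming t > 0]: now t**4*log(t) + ∫(-t**3) dt.
Step 2. Evaluate the standard form: now t**4*log(t) - t**4/4.
Answer: t**4*log(t) - t**4/4.


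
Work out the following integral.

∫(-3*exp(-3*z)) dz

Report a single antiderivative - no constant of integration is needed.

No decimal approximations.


Answer: exp(-3*z).


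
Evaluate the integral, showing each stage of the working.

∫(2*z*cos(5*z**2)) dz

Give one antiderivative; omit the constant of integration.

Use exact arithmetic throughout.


Step 1. Substitute u = z**2, turning ∫(2*z*cos(5*z**2)) dz into ∫(cos(5*u)) du: now ∫(cos(5*u)) du.
Step 2. Evaluate the standard form: now sin(5*u)/5.
Step 3. Substitute back u = z**2: now sin(5*z**2)/5.
Answer: sin(5*z**2)/5.


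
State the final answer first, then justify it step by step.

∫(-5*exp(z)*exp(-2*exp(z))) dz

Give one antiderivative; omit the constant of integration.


The answer is 5*exp(-2*exp(z))/2.
Step 1. Substitute u = exp(z), turning ∫(-5*exp(z)*exp(-2*exp(z))) dz into ∫(-5*exp(-2*u)) du: now ∫(-5*exp(-2*u)) du.
Step 2. Evaluate the standard form: now 5*exp(-2*u)/2.
Step 3. Substitute back u = exp(z): now 5*exp(-2*exp(z))/2.
Answer: 5*exp(-2*exp(z))/2.


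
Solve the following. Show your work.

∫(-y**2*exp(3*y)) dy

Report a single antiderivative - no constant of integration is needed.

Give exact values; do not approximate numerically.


Step 1. Integrate ∫(-y**2*exp(3*y)) dy by parts with u = y**2, dv = (-exp(3*y)) dy, so v = -exp(3*y)/3: now -y**2*exp(3*y)/3 + ∫(2*y*exp(3*y)/3) dy.
Step 2. Integrate ∫(2*y*exp(3*y)/3) dy by parts with u = y, dv = (2*exp(3*y)/3) dy, so v = 2*exp(3*y)/9: now -y**2*exp(3*y)/3 + 2*y*exp(3*y)/9 + ∫(-2*exp(3*y)/9) dy.
Step 3. Evaluate the standard form: now -y**2*exp(3*y)/3 + 2*y*exp(3*y)/9 - 2*exp(3*y)/27.
Answer: -y**2*exp(3*y)/3 + 2*y*exp(3*y)/9 - 2*exp(3*y)/27.


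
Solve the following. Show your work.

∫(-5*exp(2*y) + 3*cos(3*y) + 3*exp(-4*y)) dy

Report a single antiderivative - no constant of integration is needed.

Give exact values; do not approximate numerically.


Step 1. Rewrite: now ∫(3*exp(-4*y)) dy + ∫(-5*exp(2*y)) dy + ∫(3*cos(3*y)) dy.
Step 2. Evaluate the standard form: now -5*exp(2*y)/2 + ∫(3*exp(-4*y)) dy + ∫(3*cos(3*y)) dy.
Step 3. Evaluate the standard form: now -5*exp(2*y)/2 + sin(3*y) + ∫(3*exp(-4*y)) dy.
Step 4. Evaluate the standard form: now -5*exp(2*y)/2 + sin(3*y) - 3*exp(-4*y)/4.
Answer: -5*exp(2*y)/2 + sin(3*y) - 3*exp(-4*y)/4.


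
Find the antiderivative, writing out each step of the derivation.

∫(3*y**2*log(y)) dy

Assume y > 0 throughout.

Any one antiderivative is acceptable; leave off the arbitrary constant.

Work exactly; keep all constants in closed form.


Step 1. Integrate ∫(3*y**2*log(y)) dy by parts with u = log(y), dv = (3*y**2) dy, so v = y**3 [assuming y > 0]: now y**3*log(y) + ∫(-y**2) dy.
Step 2. Evaluate the standard form: now y**3*log(y) - y**3/3.
Answer: y**3*log(y) - y**3/3.


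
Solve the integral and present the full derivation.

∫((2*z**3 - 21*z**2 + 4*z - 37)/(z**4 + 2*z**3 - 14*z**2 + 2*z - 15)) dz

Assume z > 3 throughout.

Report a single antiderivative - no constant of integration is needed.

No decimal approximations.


Step 1. Decompose ∫((2*z**3 - 21*z**2 + 4*z - 37)/(z**4 + 2*z**3 - 14*z**2 + 2*z - 15)) dz by partial fractions, (2*z**3 - 21*z**2 + 4*z - 37)/(z**4 + 2*z**3 - 14*z**2 + 2*z - 15) = 1/(z**2 + 1) + 4/(z + 5) - 2/(z - 3): now ∫(-2/(z - 3)) dz + ∫(4/(z + 5)) dz + ∫(1/(z**2 + 1)) dz.
Step 2. Evaluate the standard form [assuming z > -5]: now 4*log(z + 5) + ∫(-2/(z - 3)) dz + ∫(1/(z**2 + 1)) dz.
Step 3. Evaluate the standard form [assuming z > 3]: now -2*log(z - 3) + 4*log(z + 5) + ∫(1/(z**2 + 1)) dz.
Step 4. Evaluate the standard form: now -2*log(z - 3) + 4*log(z + 5) + atan(z).
Answer: -2*log(z - 3) + 4*log(z + 5) + atan(z).


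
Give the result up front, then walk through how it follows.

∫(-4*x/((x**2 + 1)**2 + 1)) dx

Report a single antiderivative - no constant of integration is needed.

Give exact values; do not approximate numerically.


The answer is -2*atan(x**2 + 1).
Step 1. Substitute u = x**2 + 1, turning ∫(-4*x/((x**2 + 1)**2 + 1)) dx into ∫(-2/(u**2 + 1)) du: now ∫(-2/(u**2 + 1)) du.
Step 2. Evaluate the standard form: now -2*atan(u).
Step 3. Substitute back u = x**2 + 1: now -2*atan(x**2 + 1).
Answer: -2*atan(x**2 + 1).


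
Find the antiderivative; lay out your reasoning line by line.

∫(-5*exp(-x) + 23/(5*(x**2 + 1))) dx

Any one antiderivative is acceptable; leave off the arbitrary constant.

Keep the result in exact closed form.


Step 1. Rewrite: now ∫(23/(5*(x**2 + 1))) dx + ∫(-5*exp(-x)) dx.
Step 2. Evaluate the standard form: now ∫(23/(5*(x**2 + 1))) dx + 5*exp(-x).
Step 3. Evaluate the standard form: now 23*atan(x)/5 + 5*exp(-x).
Answer: 23*atan(x)/5 + 5*exp(-x).


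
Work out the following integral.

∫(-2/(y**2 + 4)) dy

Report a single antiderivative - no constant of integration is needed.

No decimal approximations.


Answer: -atan(y/2).


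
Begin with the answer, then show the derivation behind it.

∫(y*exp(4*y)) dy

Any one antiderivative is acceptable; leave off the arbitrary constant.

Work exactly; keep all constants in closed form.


The answer is y*exp(4*y)/4 - exp(4*y)/16.
Step 1. Integrate ∫(y*exp(4*y)) dy by parts with u = y, dv = (exp(4*y)) dy, so v = exp(4*y)/4: now y*exp(4*y)/4 + ∫(-exp(4*y)/4) dy.
Step 2. Evaluate the standard form: now y*exp(4*y)/4 - exp(4*y)/16.
Answer: y*exp(4*y)/4 - exp(4*y)/16.


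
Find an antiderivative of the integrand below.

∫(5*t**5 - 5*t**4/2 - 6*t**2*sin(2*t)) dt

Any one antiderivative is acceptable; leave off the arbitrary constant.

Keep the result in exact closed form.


Answer: 5*t**6/6 - t**5/2 + 3*t**2*cos(2*t) - 3*t*sin(2*t) - 3*cos(2*t)/2.


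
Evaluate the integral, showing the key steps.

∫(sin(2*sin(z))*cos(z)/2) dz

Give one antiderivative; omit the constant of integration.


Step 1. Substitute u = sin(z), turning ∫(sin(2*sin(z))*cos(z)/2) dz into ∫(sin(2*u)/2) du: now ∫(sin(2*u)/2) du.
Step 2. Evaluate the standard form: now -cos(2*u)/4.
Step 3. Substitute back u = sin(z): now -cos(2*sin(z))/4.
Answer: -cos(2*sin(z))/4.


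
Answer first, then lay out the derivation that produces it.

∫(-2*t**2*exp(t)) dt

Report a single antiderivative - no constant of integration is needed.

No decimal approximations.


The answer is -2*t**2*exp(t) + 4*t*exp(t) - 4*exp(t).
Step 1. Integrate ∫(-2*t**2*exp(t)) dt by parts with u = t**2, dv = (-2*exp(t)) dt, so v = -2*exp(t): now -2*t**2*exp(t) + ∫(4*t*exp(t)) dt.
Step 2. Integrate ∫(4*t*exp(t)) dt by parts with u = t, dv = (4*exp(t)) dt, so v = 4*exp(t): now -2*t**2*exp(t) + 4*t*exp(t) + ∫(-4*exp(t)) dt.
Step 3. Evaluate the standard form: now -2*t**2*exp(t) + 4*t*exp(t) - 4*exp(t).
Answer: -2*t**2*exp(t) + 4*t*exp(t) - 4*exp(t).


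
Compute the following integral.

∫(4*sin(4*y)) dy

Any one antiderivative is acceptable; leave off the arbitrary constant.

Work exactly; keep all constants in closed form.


Answer: -cos(4*y).


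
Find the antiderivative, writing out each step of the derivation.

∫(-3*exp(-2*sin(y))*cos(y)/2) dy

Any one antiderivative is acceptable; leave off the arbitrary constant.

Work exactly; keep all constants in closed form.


Step 1. Substitute u = sin(y), turning ∫(-3*exp(-2*sin(y))*cos(y)/2) dy into ∫(-3*exp(-2*u)/2) du: now ∫(-3*exp(-2*u)/2) du.
Step 2. Evaluate the standard form: now 3*exp(-2*u)/4.
Step 3. Substitute back u = sin(y): now 3*exp(-2*sin(y))/4.
Answer: 3*exp(-2*sin(y))/4.


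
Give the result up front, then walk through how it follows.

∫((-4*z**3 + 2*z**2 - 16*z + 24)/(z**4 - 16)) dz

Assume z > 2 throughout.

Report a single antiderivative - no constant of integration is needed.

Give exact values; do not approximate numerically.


The answer is -log(z - 2) - 3*log(z + 2) - atan(z/2).
Step 1. Decompose ∫((-4*z**3 + 2*z**2 - 16*z + 24)/(z**4 - 16)) dz by partial fractions, (-4*z**3 + 2*z**2 - 16*z + 24)/(z**4 - 16) = -2/(z**2 + 4) - 3/(z + 2) - 1/(z - 2): now ∫(-1/(z - 2)) dz + ∫(-3/(z + 2)) dz + ∫(-2/(z**2 + 4)) dz.
Step 2. Evaluate the standard form [assuming z > -2]: now -3*log(z + 2) + ∫(-1/(z - 2)) dz + ∫(-2/(z**2 + 4)) dz.
Step 3. Evaluate the standard form [assuming z > 2]: now -log(z - 2) - 3*log(z + 2) + ∫(-2/(z**2 + 4)) dz.
Step 4. Evaluate the standard form: now -log(z - 2) - 3*log(z + 2) - atan(z/2).
Answer: -log(z - 2) - 3*log(z + 2) - atan(z/2).


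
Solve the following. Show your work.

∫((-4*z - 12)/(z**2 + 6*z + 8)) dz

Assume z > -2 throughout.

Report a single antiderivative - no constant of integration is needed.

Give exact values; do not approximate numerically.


Step 1. Decompose ∫((-4*z - 12)/(z**2 + 6*z + 8)) dz by partial fractions, (-4*z - 12)/(z**2 + 6*z + 8) = -2/(z + 4) - 2/(z + 2): now ∫(-2/(z + 2)) dz + ∫(-2/(z + 4)) dz.
Step 2. Evaluate the standard form [assuming z > -4]: now -2*log(z + 4) + ∫(-2/(z + 2)) dz.
Step 3. Evaluate the standard form [assuming z > -2]: now -2*log(z + 2) - 2*log(z + 4).
Answer: -2*log(z + 2) - 2*log(z + 4).


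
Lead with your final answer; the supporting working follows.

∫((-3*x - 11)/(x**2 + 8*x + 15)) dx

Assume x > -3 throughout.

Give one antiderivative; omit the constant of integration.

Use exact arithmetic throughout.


The answer is -log(x + 3) - 2*log(x + 5).
Step 1. Decompose ∫((-3*x - 11)/(x**2 + 8*x + 15)) dx by partial fractions, (-3*x - 11)/(x**2 + 8*x + 15) = -2/(x + 5) - 1/(x + 3): now ∫(-1/(x + 3)) dx + ∫(-2/(x + 5)) dx.
Step 2. Evaluate the standard form [assuming x > -5]: now -2*log(x + 5) + ∫(-1/(x + 3)) dx.
Step 3. Evaluate the standard form [assuming x > -3]: now -log(x + 3) - 2*log(x + 5).
Answer: -log(x + 3) - 2*log(x + 5).


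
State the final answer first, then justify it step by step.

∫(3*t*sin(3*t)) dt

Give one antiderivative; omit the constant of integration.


The answer is -t*cos(3*t) + sin(3*t)/3.
Step 1. Integrate ∫(3*t*sin(3*t)) dt by parts with u = t, dv = (3*sin(3*t)) dt, so v = -cos(3*t): now -t*cos(3*t) + ∫(cos(3*t)) dt.
Step 2. Evaluate the standard form: now -t*cos(3*t) + sin(3*t)/3.
Answer: -t*cos(3*t) + sin(3*t)/3.


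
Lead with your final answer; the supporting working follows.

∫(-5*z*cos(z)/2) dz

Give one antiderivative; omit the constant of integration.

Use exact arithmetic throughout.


The answer is -5*z*sin(z)/2 - 5*cos(z)/2.
Step 1. Integrate ∫(-5*z*cos(z)/2) dz by parts with u = z, dv = (-5*cos(z)/2) dz, so v = -5*sin(z)/2: now -5*z*sin(z)/2 + ∫(5*sin(z)/2) dz.
Step 2. Evaluate the standard form: now -5*z*sin(z)/2 - 5*cos(z)/2.
Answer: -5*z*sin(z)/2 - 5*cos(z)/2.


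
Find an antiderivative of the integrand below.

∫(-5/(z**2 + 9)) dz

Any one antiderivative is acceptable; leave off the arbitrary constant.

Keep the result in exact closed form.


Answer: -5*atan(z/3)/3.


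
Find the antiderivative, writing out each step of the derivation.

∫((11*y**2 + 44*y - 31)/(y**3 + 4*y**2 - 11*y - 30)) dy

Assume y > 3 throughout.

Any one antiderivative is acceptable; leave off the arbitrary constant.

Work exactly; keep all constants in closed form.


Step 1. Decompose ∫((11*y**2 + 44*y - 31)/(y**3 + 4*y**2 - 11*y - 30)) dy by partial fractions, (11*y**2 + 44*y - 31)/(y**3 + 4*y**2 - 11*y - 30) = 1/(y + 5) + 5/(y + 2) + 5/(y - 3): now ∫(5/(y - 3)) dy + ∫(5/(y + 2)) dy + ∫(1/(y + 5)) dy.
Step 2. Evaluate the standard form [assuming y > 3]: now 5*log(y - 3) + ∫(5/(y + 2)) dy + ∫(1/(y + 5)) dy.
Step 3. Evaluate the standard form [assuming y > -2]: now 5*log(y - 3) + 5*log(y + 2) + ∫(1/(y + 5)) dy.
Step 4. Evaluate the standard form [assuming y > -5]: now 5*log(y - 3) + 5*log(y + 2) + log(y + 5).
Answer: 5*log(y - 3) + 5*log(y + 2) + log(y + 5).


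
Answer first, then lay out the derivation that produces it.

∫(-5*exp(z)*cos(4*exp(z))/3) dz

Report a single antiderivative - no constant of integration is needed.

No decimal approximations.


The answer is -5*sin(4*exp(z))/12.
Step 1. Substitute u = exp(z), turning ∫(-5*exp(z)*cos(4*exp(z))/3) dz into ∫(-5*cos(4*u)/3) du: now ∫(-5*cos(4*u)/3) du.
Step 2. Evaluate the standard form: now -5*sin(4*u)/12.
Step 3. Substitute back u = exp(z): now -5*sin(4*exp(z))/12.
Answer: -5*sin(4*exp(z))/12.


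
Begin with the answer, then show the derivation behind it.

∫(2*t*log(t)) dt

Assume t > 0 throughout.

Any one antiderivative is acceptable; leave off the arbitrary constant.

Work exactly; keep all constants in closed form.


The answer is t**2*log(t) - t**2/2.
Step 1. Integrate ∫(2*t*log(t)) dt by parts with u = log(t), dv = (2*t) dt, so v = t**2 [assuming t > 0]: now t**2*log(t) + ∫(-t) dt.
Step 2. Evaluate the standard form: now t**2*log(t) - t**2/2.
Answer: t**2*log(t) - t**2/2.


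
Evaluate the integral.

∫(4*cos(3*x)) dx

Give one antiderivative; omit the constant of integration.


Answer: 4*sin(3*x)/3.


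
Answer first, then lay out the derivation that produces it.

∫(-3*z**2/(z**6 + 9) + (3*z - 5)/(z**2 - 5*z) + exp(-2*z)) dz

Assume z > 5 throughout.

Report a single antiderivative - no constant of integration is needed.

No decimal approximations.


The answer is log(z) + 2*log(z - 5) - atan(z**3/3)/3 - exp(-2*z)/2.
Step 1. Rewrite: now ∫(-3*z**2/(z**6 + 9)) dz + ∫((3*z - 5)/(z**2 - 5*z)) dz + ∫(exp(-2*z)) dz.
Step 2. Evaluate the standard form: now ∫(-3*z**2/(z**6 + 9)) dz + ∫((3*z - 5)/(z**2 - 5*z)) dz - exp(-2*z)/2.
Step 3. Decompose ∫((3*z - 5)/(z**2 - 5*z)) dz by partial fractions, (3*z - 5)/(z**2 - 5*z) = 2/(z - 5) + 1/z: now ∫(1/z) dz + ∫(-3*z**2/(z**6 + 9)) dz + ∫(2/(z - 5)) dz - exp(-2*z)/2.
Step 4. Evaluate the standard form [assuming z > 5]: now 2*log(z - 5) + ∫(1/z) dz + ∫(-3*z**2/(z**6 + 9)) dz - exp(-2*z)/2.
Step 5. Evaluate the standard form [assuming z > 0]: now log(z) + 2*log(z - 5) + ∫(-3*z**2/(z**6 + 9)) dz - exp(-2*z)/2.
Step 6. Substitute u = z**3, turning ∫(-3*z**2/(z**6 + 9)) dz into ∫(-1/(u**2 + 9)) du: now log(z) + 2*log(z - 5) + ∫(-1/(u**2 + 9)) du - exp(-2*z)/2.
Step 7. Evaluate the standard form: now log(z) + 2*log(z - 5) - atan(u/3)/3 - exp(-2*z)/2.
Step 8. Substitute back u = z**3: now log(z) + 2*log(z - 5) - atan(z**3/3)/3 - exp(-2*z)/2.
Answer: log(z) + 2*log(z - 5) - atan(z**3/3)/3 - exp(-2*z)/2.


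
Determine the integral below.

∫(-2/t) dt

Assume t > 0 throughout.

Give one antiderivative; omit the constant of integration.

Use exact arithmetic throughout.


Answer: -2*log(t).


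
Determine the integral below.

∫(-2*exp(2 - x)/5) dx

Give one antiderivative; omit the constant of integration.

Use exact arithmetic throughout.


Answer: 2*exp(2 - x)/5.


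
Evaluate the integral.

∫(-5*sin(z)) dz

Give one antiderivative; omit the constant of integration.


Answer: 5*cos(z).


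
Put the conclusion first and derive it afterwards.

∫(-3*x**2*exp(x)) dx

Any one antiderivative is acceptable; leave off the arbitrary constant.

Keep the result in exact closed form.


The answer is -3*x**2*exp(x) + 6*x*exp(x) - 6*exp(x).
Step 1. Integrate ∫(-3*x**2*exp(x)) dx by parts with u = x**2, dv = (-3*exp(x)) dx, so v = -3*exp(x): now -3*x**2*exp(x) + ∫(6*x*exp(x)) dx.
Step 2. Integrate ∫(6*x*exp(x)) dx by parts with u = x, dv = (6*exp(x)) dx, so v = 6*exp(x): now -3*x**2*exp(x) + 6*x*exp(x) + ∫(-6*exp(x)) dx.
Step 3. Evaluate the standard form: now -3*x**2*exp(x) + 6*x*exp(x) - 6*exp(x).
Answer: -3*x**2*exp(x) + 6*x*exp(x) - 6*exp(x).


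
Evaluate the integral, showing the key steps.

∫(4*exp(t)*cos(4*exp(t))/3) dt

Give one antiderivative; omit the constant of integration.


Step 1. Substitute u = exp(t), turning ∫(4*exp(t)*cos(4*exp(t))/3) dt into ∫(4*cos(4*u)/3) du: now ∫(4*cos(4*u)/3) du.
Step 2. Evaluate the standard form: now sin(4*u)/3.
Step 3. Substitute back u = exp(t): now sin(4*exp(t))/3.
Answer: sin(4*exp(t))/3.


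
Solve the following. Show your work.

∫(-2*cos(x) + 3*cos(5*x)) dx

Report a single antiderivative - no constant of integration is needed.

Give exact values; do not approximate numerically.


Step 1. Rewrite: now ∫(-2*cos(x)) dx + ∫(3*cos(5*x)) dx.
Step 2. Evaluate the standard form: now -2*sin(x) + ∫(3*cos(5*x)) dx.
Step 3. Evaluate the standard form: now -2*sin(x) + 3*sin(5*x)/5.
Answer: -2*sin(x) + 3*sin(5*x)/5.


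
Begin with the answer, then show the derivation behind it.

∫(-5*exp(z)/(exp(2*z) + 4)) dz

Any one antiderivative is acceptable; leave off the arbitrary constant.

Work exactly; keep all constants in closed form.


The answer is -5*atan(exp(z)/2)/2.
Step 1. Substitute u = exp(z), turning ∫(-5*exp(z)/(exp(2*z) + 4)) dz into ∫(-5/(u**2 + 4)) du: now ∫(-5/(u**2 + 4)) du.
Step 2. Evaluate the standard form: now -5*atan(u/2)/2.
Step 3. Substitute back u = exp(z): now -5*atan(exp(z)/2)/2.
Answer: -5*atan(exp(z)/2)/2.


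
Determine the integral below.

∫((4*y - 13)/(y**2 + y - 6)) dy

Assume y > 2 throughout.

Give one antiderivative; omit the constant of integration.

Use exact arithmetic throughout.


Answer: -log(y - 2) + 5*log(y + 3).


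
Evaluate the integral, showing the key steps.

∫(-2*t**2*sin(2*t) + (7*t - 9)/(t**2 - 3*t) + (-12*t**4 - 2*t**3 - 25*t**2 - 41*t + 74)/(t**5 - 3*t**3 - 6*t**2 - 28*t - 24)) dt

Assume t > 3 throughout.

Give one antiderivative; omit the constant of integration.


Step 1. Rewrite: now ∫(-2*t**2*sin(2*t)) dt + ∫((7*t - 9)/(t**2 - 3*t)) dt + ∫((-12*t**4 - 2*t**3 - 25*t**2 - 41*t + 74)/(t**5 - 3*t**3 - 6*t**2 - 28*t - 24)) dt.
Step 2. Decompose ∫((7*t - 9)/(t**2 - 3*t)) dt by partial fractions, (7*t - 9)/(t**2 - 3*t) = 4/(t - 3) + 3/t: now ∫(3/t) dt + ∫(-2*t**2*sin(2*t)) dt + ∫((-12*t**4 - 2*t**3 - 25*t**2 - 41*t + 74)/(t**5 - 3*t**3 - 6*t**2 - 28*t - 24)) dt + ∫(4/(t - 3)) dt.
Step 3. Evaluate the standard form [assuming t > 3]: now 4*log(t - 3) + ∫(3/t) dt + ∫(-2*t**2*sin(2*t)) dt + ∫((-12*t**4 - 2*t**3 - 25*t**2 - 41*t + 74)/(t**5 - 3*t**3 - 6*t**2 - 28*t - 24)) dt.
Step 4. Evaluate the standard form [assuming t > 0]: now 3*log(t) + 4*log(t - 3) + ∫(-2*t**2*sin(2*t)) dt + ∫((-12*t**4 - 2*t**3 - 25*t**2 - 41*t + 74)/(t**5 - 3*t**3 - 6*t**2 - 28*t - 24)) dt.
Step 5. Integrate ∫(-2*t**2*sin(2*t)) dt by parts with u = t**2, dv = (-2*sin(2*t)) dt, so v = cos(2*t): now t**2*cos(2*t) + 3*log(t) + 4*log(t - 3) + ∫(-2*t*cos(2*t)) dt + ∫((-12*t**4 - 2*t**3 - 25*t**2 - 41*t + 74)/(t**5 - 3*t**3 - 6*t**2 - 28*t - 24)) dt.
Step 6. Integrate ∫(-2*t*cos(2*t)) dt by parts with u = t, dv = (-2*cos(2*t)) dt, so v = -sin(2*t): now t**2*cos(2*t) - t*sin(2*t) + 3*log(t) + 4*log(t - 3) + ∫((-12*t**4 - 2*t**3 - 25*t**2 - 41*t + 74)/(t**5 - 3*t**3 - 6*t**2 - 28*t - 24)) dt + ∫(sin(2*t)) dt.
Step 7. Evaluate the standard form: now t**2*cos(2*t) - t*sin(2*t) + 3*log(t) + 4*log(t - 3) - cos(2*t)/2 + ∫((-12*t**4 - 2*t**3 - 25*t**2 - 41*t + 74)/(t**5 - 3*t**3 - 6*t**2 - 28*t - 24)) dt.
Step 8. Decompose ∫((-12*t**4 - 2*t**3 - 25*t**2 - 41*t + 74)/(t**5 - 3*t**3 - 6*t**2 - 28*t - 24)) dt by partial fractions, (-12*t**4 - 2*t**3 - 25*t**2 - 41*t + 74)/(t**5 - 3*t**3 - 6*t**2 - 28*t - 24) = 3/(t**2 + 4) - 3/(t + 2) - 4/(t + 1) - 5/(t - 3): now t**2*cos(2*t) - t*sin(2*t) + 3*log(t) + 4*log(t - 3) - cos(2*t)/2 + ∫(-5/(t - 3)) dt + ∫(-4/(t + 1)) dt + ∫(-3/(t + 2)) dt + ∫(3/(t**2 + 4)) dt.
Step 9. Evaluate the standard form [assuming t > -1]: now t**2*cos(2*t) - t*sin(2*t) + 3*log(t) + 4*log(t - 3) - 4*log(t + 1) - cos(2*t)/2 + ∫(-5/(t - 3)) dt + ∫(-3/(t + 2)) dt + ∫(3/(t**2 + 4)) dt.
Step 10. Evaluate the standard form [assuming t > 3]: now t**2*cos(2*t) - t*sin(2*t) + 3*log(t) - log(t - 3) - 4*log(t + 1) - cos(2*t)/2 + ∫(-3/(t + 2)) dt + ∫(3/(t**2 + 4)) dt.
Step 11. Evaluate the standard form [assuming t > -2]: now t**2*cos(2*t) - t*sin(2*t) + 3*log(t) - log(t - 3) - 4*log(t + 1) - 3*log(t + 2) - cos(2*t)/2 + ∫(3/(t**2 + 4)) dt.
Step 12. Evaluate the standard form: now t**2*cos(2*t) - t*sin(2*t) + 3*log(t) - log(t - 3) - 4*log(t + 1) - 3*log(t + 2) - cos(2*t)/2 + 3*atan(t/2)/2.
Answer: t**2*cos(2*t) - t*sin(2*t) + 3*log(t) - log(t - 3) - 4*log(t + 1) - 3*log(t + 2) - cos(2*t)/2 + 3*atan(t/2)/2.


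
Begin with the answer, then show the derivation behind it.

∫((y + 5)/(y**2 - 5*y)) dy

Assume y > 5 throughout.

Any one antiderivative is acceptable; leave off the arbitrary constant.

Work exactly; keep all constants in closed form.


The answer is -log(y) + 2*log(y - 5).
Step 1. Decompose ∫((y + 5)/(y**2 - 5*y)) dy by partial fractions, (y + 5)/(y**2 - 5*y) = 2/(y - 5) - 1/y: now ∫(-1/y) dy + ∫(2/(y - 5)) dy.
Step 2. Evaluate the standard form [assuming y > 0]: now -log(y) + ∫(2/(y - 5)) dy.
Step 3. Evaluate the standard form [assuming y > 5]: now -log(y) + 2*log(y - 5).
Answer: -log(y) + 2*log(y - 5).


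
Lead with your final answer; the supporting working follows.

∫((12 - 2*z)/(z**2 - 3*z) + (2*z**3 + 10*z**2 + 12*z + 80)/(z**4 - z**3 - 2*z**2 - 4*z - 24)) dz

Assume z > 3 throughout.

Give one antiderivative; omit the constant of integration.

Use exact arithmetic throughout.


The answer is -4*log(z) + 6*log(z - 3) - 2*log(z + 2) - 2*atan(z/2).
Step 1. Rewrite: now ∫((12 - 2*z)/(z**2 - 3*z)) dz + ∫((2*z**3 + 10*z**2 + 12*z + 80)/(z**4 - z**3 - 2*z**2 - 4*z - 24)) dz.
Step 2. Decompose ∫((2*z**3 + 10*z**2 + 12*z + 80)/(z**4 - z**3 - 2*z**2 - 4*z - 24)) dz by partial fractions, (2*z**3 + 10*z**2 + 12*z + 80)/(z**4 - z**3 - 2*z**2 - 4*z - 24) = -4/(z**2 + 4) - 2/(z + 2) + 4/(z - 3): now ∫((12 - 2*z)/(z**2 - 3*z)) dz + ∫(4/(z - 3)) dz + ∫(-2/(z + 2)) dz + ∫(-4/(z**2 + 4)) dz.
Step 3. Evaluate the standard form [assuming z > -2]: now -2*log(z + 2) + ∫((12 - 2*z)/(z**2 - 3*z)) dz + ∫(4/(z - 3)) dz + ∫(-4/(z**2 + 4)) dz.
Step 4. Evaluate the standard form [assuming z > 3]: now 4*log(z - 3) - 2*log(z + 2) + ∫((12 - 2*z)/(z**2 - 3*z)) dz + ∫(-4/(z**2 + 4)) dz.
Step 5. Evaluate the standard form: now 4*log(z - 3) - 2*log(z + 2) - 2*atan(z/2) + ∫((12 - 2*z)/(z**2 - 3*z)) dz.
Step 6. Decompose ∫((12 - 2*z)/(z**2 - 3*z)) dz by partial fractions, (12 - 2*z)/(z**2 - 3*z) = 2/(z - 3) - 4/z: now 4*log(z - 3) - 2*log(z + 2) - 2*atan(z/2) + ∫(-4/z) dz + ∫(2/(z - 3)) dz.
Step 7. Evaluate the standard form [assuming z > 3]: now 6*log(z - 3) - 2*log(z + 2) - 2*atan(z/2) + ∫(-4/z) dz.
Step 8. Evaluate the standard form [assuming z > 0]: now -4*log(z) + 6*log(z - 3) - 2*log(z + 2) - 2*atan(z/2).
Answer: -4*log(z) + 6*log(z - 3) - 2*log(z + 2) - 2*atan(z/2).


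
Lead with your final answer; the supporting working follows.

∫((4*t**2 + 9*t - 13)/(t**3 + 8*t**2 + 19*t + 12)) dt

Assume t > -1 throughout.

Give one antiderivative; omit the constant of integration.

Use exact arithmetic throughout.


The answer is -3*log(t + 1) + 2*log(t + 3) + 5*log(t + 4).
Step 1. Decompose ∫((4*t**2 + 9*t - 13)/(t**3 + 8*t**2 + 19*t + 12)) dt by partial fractions, (4*t**2 + 9*t - 13)/(t**3 + 8*t**2 + 19*t + 12) = 5/(t + 4) + 2/(t + 3) - 3/(t + 1): now ∫(-3/(t + 1)) dt + ∫(2/(t + 3)) dt + ∫(5/(t + 4)) dt.
Step 2. Evaluate the standard form [assuming t > -3]: now 2*log(t + 3) + ∫(-3/(t + 1)) dt + ∫(5/(t + 4)) dt.
Step 3. Evaluate the standard form [assuming t > -4]: now 2*log(t + 3) + 5*log(t + 4) + ∫(-3/(t + 1)) dt.
Step 4. Evaluate the standard form [assuming t > -1]: now -3*log(t + 1) + 2*log(t + 3) + 5*log(t + 4).
Answer: -3*log(t + 1) + 2*log(t + 3) + 5*log(t + 4).


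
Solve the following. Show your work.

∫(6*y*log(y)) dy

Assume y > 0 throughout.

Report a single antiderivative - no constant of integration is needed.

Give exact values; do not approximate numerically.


Step 1. Integrate ∫(6*y*log(y)) dy by parts with u = log(y), dv = (6*y) dy, so v = 3*y**2 [assuming y > 0]: now 3*y**2*log(y) + ∫(-3*y) dy.
Step 2. Evaluate the standard form: now 3*y**2*log(y) - 3*y**2/2.
Answer: 3*y**2*log(y) - 3*y**2/2.


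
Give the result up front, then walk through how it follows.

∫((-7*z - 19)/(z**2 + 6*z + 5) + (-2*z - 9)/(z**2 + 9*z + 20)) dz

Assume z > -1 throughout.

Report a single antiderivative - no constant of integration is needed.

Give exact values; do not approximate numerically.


The answer is -3*log(z + 1) - log(z + 4) - 5*log(z + 5).
Step 1. Rewrite: now ∫((-7*z - 19)/(z**2 + 6*z + 5)) dz + ∫((-2*z - 9)/(z**2 + 9*z + 20)) dz.
Step 2. Decompose ∫((-2*z - 9)/(z**2 + 9*z + 20)) dz by partial fractions, (-2*z - 9)/(z**2 + 9*z + 20) = -1/(z + 5) - 1/(z + 4): now ∫((-7*z - 19)/(z**2 + 6*z + 5)) dz + ∫(-1/(z + 4)) dz + ∫(-1/(z + 5)) dz.
Step 3. Evaluate the standard form [assuming z > -5]: now -log(z + 5) + ∫((-7*z - 19)/(z**2 + 6*z + 5)) dz + ∫(-1/(z + 4)) dz.
Step 4. Evaluate the standard form [assuming z > -4]: now -log(z + 4) - log(z + 5) + ∫((-7*z - 19)/(z**2 + 6*z + 5)) dz.
Step 5. Decompose ∫((-7*z - 19)/(z**2 + 6*z + 5)) dz by partial fractions, (-7*z - 19)/(z**2 + 6*z + 5) = -4/(z + 5) - 3/(z + 1): now -log(z + 4) - log(z + 5) + ∫(-3/(z + 1)) dz + ∫(-4/(z + 5)) dz.
Step 6. Evaluate the standard form [assuming z > -1]: now -3*log(z + 1) - log(z + 4) - log(z + 5) + ∫(-4/(z + 5)) dz.
Step 7. Evaluate the standard form [assuming z > -5]: now -3*log(z + 1) - log(z + 4) - 5*log(z + 5).
Answer: -3*log(z + 1) - log(z + 4) - 5*log(z + 5).


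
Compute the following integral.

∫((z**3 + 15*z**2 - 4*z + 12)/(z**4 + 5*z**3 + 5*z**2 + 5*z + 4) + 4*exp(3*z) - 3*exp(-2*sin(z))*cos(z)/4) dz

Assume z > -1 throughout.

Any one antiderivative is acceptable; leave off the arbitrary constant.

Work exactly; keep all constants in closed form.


Answer: 4*exp(3*z)/3 + 5*log(z + 1) - 4*log(z + 4) - atan(z) + 3*exp(-2*sin(z))/8.


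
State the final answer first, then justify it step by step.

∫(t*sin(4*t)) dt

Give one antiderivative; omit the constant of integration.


The answer is -t*cos(4*t)/4 + sin(4*t)/16.
Step 1. Integrate ∫(t*sin(4*t)) dt by parts with u = t, dv = (sin(4*t)) dt, so v = -cos(4*t)/4: now -t*cos(4*t)/4 + ∫(cos(4*t)/4) dt.
Step 2. Evaluate the standard form: now -t*cos(4*t)/4 + sin(4*t)/16.
Answer: -t*cos(4*t)/4 + sin(4*t)/16.


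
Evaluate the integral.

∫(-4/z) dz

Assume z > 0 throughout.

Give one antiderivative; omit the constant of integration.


Answer: -4*log(z).


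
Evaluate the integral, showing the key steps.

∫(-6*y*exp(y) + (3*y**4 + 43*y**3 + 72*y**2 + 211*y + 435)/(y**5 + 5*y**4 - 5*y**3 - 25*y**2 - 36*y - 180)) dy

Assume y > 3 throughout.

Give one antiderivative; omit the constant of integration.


Step 1. Rewrite: now ∫(-6*y*exp(y)) dy + ∫((3*y**4 + 43*y**3 + 72*y**2 + 211*y + 435)/(y**5 + 5*y**4 - 5*y**3 - 25*y**2 - 36*y - 180)) dy.
Step 2. Decompose ∫((3*y**4 + 43*y**3 + 72*y**2 + 211*y + 435)/(y**5 + 5*y**4 - 5*y**3 - 25*y**2 - 36*y - 180)) dy by partial fractions, (3*y**4 + 43*y**3 + 72*y**2 + 211*y + 435)/(y**5 + 5*y**4 - 5*y**3 - 25*y**2 - 36*y - 180) = -3/(y**2 + 4) - 5/(y + 5) + 3/(y + 3) + 5/(y - 3): now ∫(-6*y*exp(y)) dy + ∫(5/(y - 3)) dy + ∫(3/(y + 3)) dy + ∫(-5/(y + 5)) dy + ∫(-3/(y**2 + 4)) dy.
Step 3. Evaluate the standard form [assuming y > -3]: now 3*log(y + 3) + ∫(-6*y*exp(y)) dy + ∫(5/(y - 3)) dy + ∫(-5/(y + 5)) dy + ∫(-3/(y**2 + 4)) dy.
Step 4. Evaluate the standard form [assuming y > 3]: now 5*log(y - 3) + 3*log(y + 3) + ∫(-6*y*exp(y)) dy + ∫(-5/(y + 5)) dy + ∫(-3/(y**2 + 4)) dy.
Step 5. Evaluate the standard form [assuming y > -5]: now 5*log(y - 3) + 3*log(y + 3) - 5*log(y + 5) + ∫(-6*y*exp(y)) dy + ∫(-3/(y**2 + 4)) dy.
Step 6. Evaluate the standard form: now 5*log(y - 3) + 3*log(y + 3) - 5*log(y + 5) - 3*atan(y/2)/2 + ∫(-6*y*exp(y)) dy.
Step 7. Integrate ∫(-6*y*exp(y)) dy by parts with u = y, dv = (-6*exp(y)) dy, so v = -6*exp(y): now -6*y*exp(y) + 5*log(y - 3) + 3*log(y + 3) - 5*log(y + 5) - 3*atan(y/2)/2 + ∫(6*exp(y)) dy.
Step 8. Evaluate the standard form: now -6*y*exp(y) + 6*exp(y) + 5*log(y - 3) + 3*log(y + 3) - 5*log(y + 5) - 3*atan(y/2)/2.
Answer: -6*y*exp(y) + 6*exp(y) + 5*log(y - 3) + 3*log(y + 3) - 5*log(y + 5) - 3*atan(y/2)/2.


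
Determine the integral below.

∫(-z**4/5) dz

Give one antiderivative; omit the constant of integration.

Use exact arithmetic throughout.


Answer: -z**5/25.


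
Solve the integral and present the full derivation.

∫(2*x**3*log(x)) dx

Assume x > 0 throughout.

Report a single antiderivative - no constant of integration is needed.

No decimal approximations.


Step 1. Integrate ∫(2*x**3*log(x)) dx by parts with u = log(x), dv = (2*x**3) dx, so v = x**4/2 [assuming x > 0]: now x**4*log(x)/2 + ∫(-x**3/2) dx.
Step 2. Evaluate the standard form: now x**4*log(x)/2 - x**4/8.
Answer: x**4*log(x)/2 - x**4/8.


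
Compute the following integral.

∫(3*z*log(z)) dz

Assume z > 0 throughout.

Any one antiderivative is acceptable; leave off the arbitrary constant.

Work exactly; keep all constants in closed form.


Answer: 3*z**2*log(z)/2 - 3*z**2/4.


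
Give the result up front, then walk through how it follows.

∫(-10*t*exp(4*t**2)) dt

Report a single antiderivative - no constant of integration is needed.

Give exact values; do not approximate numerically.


The answer is -5*exp(4*t**2)/4.
Step 1. Substitute u = t**2, turning ∫(-10*t*exp(4*t**2)) dt into ∫(-5*exp(4*u)) du: now ∫(-5*exp(4*u)) du.
Step 2. Evaluate the standard form: now -5*exp(4*u)/4.
Step 3. Substitute back u = t**2: now -5*exp(4*t**2)/4.
Answer: -5*exp(4*t**2)/4.


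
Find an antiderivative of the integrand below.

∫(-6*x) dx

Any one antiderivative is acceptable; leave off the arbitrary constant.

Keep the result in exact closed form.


Answer: -3*x**2.


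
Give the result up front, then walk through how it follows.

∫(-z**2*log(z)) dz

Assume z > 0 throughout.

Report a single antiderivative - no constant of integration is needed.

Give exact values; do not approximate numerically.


The answer is -z**3*log(z)/3 + z**3/9.
Step 1. Integrate ∫(-z**2*log(z)) dz by parts with u = log(z), dv = (-z**2) dz, so v = -z**3/3 [assuming z > 0]: now -z**3*log(z)/3 + ∫(z**2/3) dz.
Step 2. Evaluate the standard form: now -z**3*log(z)/3 + z**3/9.
Answer: -z**3*log(z)/3 + z**3/9.


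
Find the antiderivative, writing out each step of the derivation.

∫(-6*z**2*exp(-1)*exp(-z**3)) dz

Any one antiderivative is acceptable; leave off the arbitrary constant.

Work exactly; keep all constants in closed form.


Step 1. Substitute u = z**3 + 1, turning ∫(-6*z**2*exp(-1)*exp(-z**3)) dz into ∫(-2*exp(-u)) du: now ∫(-2*exp(-u)) du.
Step 2. Evaluate the standard form: now 2*exp(-u).
Step 3. Substitute back u = z**3 + 1: now 2*exp(-z**3 - 1).
Answer: 2*exp(-z**3 - 1).


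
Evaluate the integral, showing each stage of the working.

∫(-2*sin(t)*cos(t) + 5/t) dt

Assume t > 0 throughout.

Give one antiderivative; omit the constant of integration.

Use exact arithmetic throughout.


Step 1. Rewrite: now ∫(5/t) dt + ∫(-2*sin(t)*cos(t)) dt.
Step 2. Substitute u = sin(t), turning ∫(-2*sin(t)*cos(t)) dt into ∫(-2*u) du: now ∫(5/t) dt + ∫(-2*u) du.
Step 3. Evaluate the standard form: now -u**2 + ∫(5/t) dt.
Step 4. Substitute back u = sin(t): now -sin(t)**2 + ∫(5/t) dt.
Step 5. Evaluate the standard form [assuming t > 0]: now 5*log(t) - sin(t)**2.
Answer: 5*log(t) - sin(t)**2.
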